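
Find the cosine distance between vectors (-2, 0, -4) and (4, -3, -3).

With u = (-2, 0, -4), v = (4, -3, -3):
u·v = (-2)·4 + 0·(-3) + (-4)·(-3) = (-8) + 0 + 12 = 4.
|u| = √((-2)² + 0² + (-4)²) = √20, |v| = √(4² + (-3)² + (-3)²) = √34, so |u||v| = √(20·34) = √680.
cos θ = (u·v)/(|u||v|) = 4/√680 ≈ 0.1534
Cosine distance = 1 - cos θ ≈ 1 - 0.1534 = 0.8466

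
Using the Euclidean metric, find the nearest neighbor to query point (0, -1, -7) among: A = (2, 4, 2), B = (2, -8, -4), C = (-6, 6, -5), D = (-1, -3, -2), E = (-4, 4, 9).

Distances: d(A) ≈ 10.4881, d(B) ≈ 7.874, d(C) ≈ 9.434, d(D) ≈ 5.4772, d(E) ≈ 17.2337. Nearest: D = (-1, -3, -2) with distance 5.4772.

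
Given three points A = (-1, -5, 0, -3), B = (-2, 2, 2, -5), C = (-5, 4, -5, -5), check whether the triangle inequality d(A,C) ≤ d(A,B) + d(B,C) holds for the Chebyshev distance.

d(A,B) = max(1, 7, 2, 2) = 7, d(B,C) = max(3, 2, 7, 0) = 7, d(A,C) = max(4, 9, 5, 2) = 9.
d(A,C) = 9 ≤ 7 + 7 = 14. Triangle inequality is satisfied.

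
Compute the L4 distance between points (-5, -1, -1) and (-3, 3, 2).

(Σ|x_i - y_i|^4)^(1/4) = (|-5 - (-3)|^4 + |-1 - 3|^4 + |-1 - 2|^4)^(1/4)
= (2^4 + 4^4 + 3^4)^(1/4) = (16 + 256 + 81)^(1/4) = (353)^(1/4) ≈ 4.3345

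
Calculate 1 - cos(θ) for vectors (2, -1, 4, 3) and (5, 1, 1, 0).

With u = (2, -1, 4, 3), v = (5, 1, 1, 0):
u·v = 2·5 + (-1)·1 + 4·1 + 3·0 = 10 + (-1) + 4 + 0 = 13.
|u| = √(2² + (-1)² + 4² + 3²) = √30, |v| = √(5² + 1² + 1² + 0²) = √27, so |u||v| = √(30·27) = √810.
cos θ = (u·v)/(|u||v|) = 13/√810 ≈ 0.4568
Cosine distance = 1 - cos θ ≈ 1 - 0.4568 = 0.5432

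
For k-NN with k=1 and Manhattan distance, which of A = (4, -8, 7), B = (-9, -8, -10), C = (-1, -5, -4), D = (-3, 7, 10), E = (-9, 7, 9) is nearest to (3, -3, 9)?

Distances: d(A) = 8, d(B) = 36, d(C) = 19, d(D) = 17, d(E) = 22. Nearest: A = (4, -8, 7) with distance 8.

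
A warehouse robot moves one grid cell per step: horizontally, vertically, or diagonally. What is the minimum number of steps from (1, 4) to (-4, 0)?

max(|x_i - y_i|) = max(|1 - (-4)|, |4 - 0|) = max(5, 4) = 5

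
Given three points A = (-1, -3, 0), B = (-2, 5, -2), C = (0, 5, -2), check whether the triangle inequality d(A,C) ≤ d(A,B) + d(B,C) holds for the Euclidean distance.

d(A,B) = √(1² + 8² + 2²) = √69 ≈ 8.3066, d(B,C) = √(2² + 0² + 0²) = √4 = 2, d(A,C) = √(1² + 8² + 2²) = √69 ≈ 8.3066.
d(A,C) ≈ 8.3066 ≤ 8.3066 + 2 = 10.3066. Triangle inequality is satisfied.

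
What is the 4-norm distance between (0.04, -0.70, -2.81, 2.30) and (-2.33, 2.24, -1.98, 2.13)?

(Σ|x_i - y_i|^4)^(1/4) = (|0.04 - (-2.33)|^4 + |-0.7 - 2.24|^4 + |-2.81 - (-1.98)|^4 + |2.3 - 2.13|^4)^(1/4)
= (2.37^4 + 2.94^4 + 0.83^4 + 0.17^4)^(1/4) ≈ (31.5496 + 74.7118 + 0.4746 + 0.0008)^(1/4) = (106.7368)^(1/4) ≈ 3.2142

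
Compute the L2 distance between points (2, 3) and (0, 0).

(Σ|x_i - y_i|^2)^(1/2) = (|2 - 0|^2 + |3 - 0|^2)^(1/2)
= (2^2 + 3^2)^(1/2) = (4 + 9)^(1/2) = (13)^(1/2) ≈ 3.6056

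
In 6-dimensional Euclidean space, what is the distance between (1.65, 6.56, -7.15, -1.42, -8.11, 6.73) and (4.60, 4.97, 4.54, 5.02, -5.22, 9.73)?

√(Σ(x_i - y_i)²) = √((1.65 - 4.6)² + (6.56 - 4.97)² + (-7.15 - 4.54)² + (-1.42 - 5.02)² + (-8.11 - (-5.22))² + (6.73 - 9.73)²)
= √((-2.95)² + 1.59² + (-11.69)² + (-6.44)² + (-2.89)² + (-3)²) = √(8.7025 + 2.5281 + 136.6561 + 41.4736 + 8.3521 + 9) = √206.7124 ≈ 14.3775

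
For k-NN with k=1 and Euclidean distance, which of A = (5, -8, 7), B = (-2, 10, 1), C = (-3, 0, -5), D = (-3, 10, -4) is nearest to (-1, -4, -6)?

Distances: d(A) ≈ 14.8661, d(B) ≈ 15.6844, d(C) ≈ 4.5826, d(D) ≈ 14.2829. Nearest: C = (-3, 0, -5) with distance 4.5826.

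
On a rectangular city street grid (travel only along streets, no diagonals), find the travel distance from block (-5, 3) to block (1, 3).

Σ|x_i - y_i| = |-5 - 1| + |3 - 3| = 6 + 0 = 6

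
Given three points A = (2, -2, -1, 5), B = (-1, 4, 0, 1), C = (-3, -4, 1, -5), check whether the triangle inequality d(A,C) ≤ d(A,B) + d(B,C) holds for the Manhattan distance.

d(A,B) = 3 + 6 + 1 + 4 = 14, d(B,C) = 2 + 8 + 1 + 6 = 17, d(A,C) = 5 + 2 + 2 + 10 = 19.
d(A,C) = 19 ≤ 14 + 17 = 31. Triangle inequality is satisfied.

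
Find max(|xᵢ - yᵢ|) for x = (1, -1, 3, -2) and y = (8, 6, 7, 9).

max(|x_i - y_i|) = max(|1 - 8|, |-1 - 6|, |3 - 7|, |-2 - 9|) = max(7, 7, 4, 11) = 11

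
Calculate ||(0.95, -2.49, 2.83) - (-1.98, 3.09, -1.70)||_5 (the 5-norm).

(Σ|x_i - y_i|^5)^(1/5) = (|0.95 - (-1.98)|^5 + |-2.49 - 3.09|^5 + |2.83 - (-1.7)|^5)^(1/5)
= (2.93^5 + 5.58^5 + 4.53^5)^(1/5) ≈ (215.9425 + 5409.6728 + 1907.6162)^(1/5) = (7533.2315)^(1/5) ≈ 5.9621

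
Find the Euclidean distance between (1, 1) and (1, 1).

√(Σ(x_i - y_i)²) = √((1 - 1)² + (1 - 1)²)
= √(0² + 0²) = √(0 + 0) = √0 = 0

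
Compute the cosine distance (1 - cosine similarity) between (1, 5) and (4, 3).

With u = (1, 5), v = (4, 3):
u·v = 1·4 + 5·3 = 4 + 15 = 19.
|u| = √(1² + 5²) = √26, |v| = √(4² + 3²) = √25, so |u||v| = √(26·25) = √650.
cos θ = (u·v)/(|u||v|) = 19/√650 ≈ 0.7452
Cosine distance = 1 - cos θ ≈ 1 - 0.7452 = 0.2548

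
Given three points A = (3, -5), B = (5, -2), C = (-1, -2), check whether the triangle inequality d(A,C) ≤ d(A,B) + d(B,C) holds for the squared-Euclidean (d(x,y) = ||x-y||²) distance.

d(A,B) = 2² + 3² = 13, d(B,C) = 6² + 0² = 36, d(A,C) = 4² + 3² = 25.
d(A,C) = 25 ≤ 13 + 36 = 49. Triangle inequality is satisfied.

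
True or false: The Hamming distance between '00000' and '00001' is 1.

Differing positions: 5. Hamming distance = 1, so the claim is true.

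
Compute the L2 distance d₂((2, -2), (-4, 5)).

√(Σ(x_i - y_i)²) = √((2 - (-4))² + (-2 - 5)²)
= √(6² + (-7)²) = √(36 + 49) = √85 ≈ 9.2195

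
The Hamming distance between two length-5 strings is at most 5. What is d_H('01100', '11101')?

Differing positions: 1, 5. Hamming distance = 2. The maximum possible Hamming distance for length-5 strings is 5, so d_H/5 = 2/5 = 0.4.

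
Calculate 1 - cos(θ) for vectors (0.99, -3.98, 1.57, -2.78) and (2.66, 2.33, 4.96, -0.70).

With u = (0.99, -3.98, 1.57, -2.78), v = (2.66, 2.33, 4.96, -0.70):
u·v = 0.99·2.66 + (-3.98)·2.33 + 1.57·4.96 + (-2.78)·(-0.7) = 2.6334 + (-9.2734) + 7.7872 + 1.946 = 3.0932.
|u| = √(0.99² + (-3.98)² + 1.57² + (-2.78)²) = √(0.9801 + 15.8404 + 2.4649 + 7.7284) = √27.0138, |v| = √(2.66² + 2.33² + 4.96² + (-0.7)²) = √(7.0756 + 5.4289 + 24.6016 + 0.49) = √37.5961.
cos θ = (u·v)/(|u||v|) = 3.0932/(√27.0138·√37.5961) ≈ 0.0971
Cosine distance = 1 - cos θ ≈ 1 - 0.0971 = 0.9029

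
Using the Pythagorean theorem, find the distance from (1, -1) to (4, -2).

√(Σ(x_i - y_i)²) = √((1 - 4)² + (-1 - (-2))²)
= √((-3)² + 1²) = √(9 + 1) = √10 ≈ 3.1623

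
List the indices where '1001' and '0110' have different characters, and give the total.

Differing positions: 1, 2, 3, 4. Hamming distance = 4.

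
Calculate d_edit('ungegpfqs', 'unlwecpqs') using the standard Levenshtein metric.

Let D[i][j] be the edit distance between the first i characters of 'ungegpfqs' and the first j characters of 'unlwecpqs', with D[i][0] = i, D[0][j] = j, and D[i][j] = D[i-1][j-1] if the characters match, else 1 + min(D[i-1][j], D[i][j-1], D[i-1][j-1]). Filling the table (rows: prefixes of 'ungegpfqs', columns: prefixes of 'unlwecpqs'):
     ε  u  n  l  w  e  c  p  q  s
  ε  0  1  2  3  4  5  6  7  8  9
  u  1  0  1  2  3  4  5  6  7  8
  n  2  1  0  1  2  3  4  5  6  7
  g  3  2  1  1  2  3  4  5  6  7
  e  4  3  2  2  2  2  3  4  5  6
  g  5  4  3  3  3  3  3  4  5  6
  p  6  5  4  4  4  4  4  3  4  5
  f  7  6  5  5  5  5  5  4  4  5
  q  8  7  6  6  6  6  6  5  4  5
  s  9  8  7  7  7  7  7  6  5  4
The bottom-right entry gives D[9][9] = 4, so no sequence of fewer than 4 edits works. Backtracking through the table gives one optimal edit sequence (4 edits):
  ungegpfqs → unlgegpfqs (ins l @3)
  unlgegpfqs → unlwegpfqs (sub g→w @4)
  unlwegpfqs → unlwecpfqs (sub g→c @6)
  unlwecpfqs → unlwecpqs (del f @8)
Edit distance = 4.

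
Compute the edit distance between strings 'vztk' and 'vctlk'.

Let D[i][j] be the edit distance between the first i characters of 'vztk' and the first j characters of 'vctlk', with D[i][0] = i, D[0][j] = j, and D[i][j] = D[i-1][j-1] if the characters match, else 1 + min(D[i-1][j], D[i][j-1], D[i-1][j-1]). Filling the table (rows: prefixes of 'vztk', columns: prefixes of 'vctlk'):
     ε  v  c  t  l  k
  ε  0  1  2  3  4  5
  v  1  0  1  2  3  4
  z  2  1  1  2  3  4
  t  3  2  2  1  2  3
  k  4  3  3  2  2  2
The bottom-right entry gives D[4][5] = 2, so no sequence of fewer than 2 edits works. Backtracking through the table gives one optimal edit sequence (2 edits):
  vztk → vctk (sub z→c @2)
  vctk → vctlk (ins l @4)
Edit distance = 2.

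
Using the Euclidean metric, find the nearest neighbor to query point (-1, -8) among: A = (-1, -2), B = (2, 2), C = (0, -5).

Distances: d(A) = 6, d(B) ≈ 10.4403, d(C) ≈ 3.1623. Nearest: C = (0, -5) with distance 3.1623.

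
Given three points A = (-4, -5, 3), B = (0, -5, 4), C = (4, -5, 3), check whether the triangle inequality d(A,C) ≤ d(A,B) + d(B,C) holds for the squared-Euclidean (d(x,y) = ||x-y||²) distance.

d(A,B) = 4² + 0² + 1² = 17, d(B,C) = 4² + 0² + 1² = 17, d(A,C) = 8² + 0² + 0² = 64.
d(A,C) = 64 > 17 + 17 = 34. Triangle inequality is VIOLATED. (Squared-Euclidean is not a metric — this is a counterexample.)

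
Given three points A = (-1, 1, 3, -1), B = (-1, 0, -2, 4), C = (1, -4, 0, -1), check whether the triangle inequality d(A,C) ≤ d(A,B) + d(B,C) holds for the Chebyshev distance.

d(A,B) = max(0, 1, 5, 5) = 5, d(B,C) = max(2, 4, 2, 5) = 5, d(A,C) = max(2, 5, 3, 0) = 5.
d(A,C) = 5 ≤ 5 + 5 = 10. Triangle inequality is satisfied.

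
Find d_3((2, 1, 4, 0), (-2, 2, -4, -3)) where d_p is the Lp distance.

(Σ|x_i - y_i|^3)^(1/3) = (|2 - (-2)|^3 + |1 - 2|^3 + |4 - (-4)|^3 + |0 - (-3)|^3)^(1/3)
= (4^3 + 1^3 + 8^3 + 3^3)^(1/3) = (64 + 1 + 512 + 27)^(1/3) = (604)^(1/3) ≈ 8.453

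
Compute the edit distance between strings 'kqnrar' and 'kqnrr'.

Let D[i][j] be the edit distance between the first i characters of 'kqnrar' and the first j characters of 'kqnrr', with D[i][0] = i, D[0][j] = j, and D[i][j] = D[i-1][j-1] if the characters match, else 1 + min(D[i-1][j], D[i][j-1], D[i-1][j-1]). Filling the table (rows: prefixes of 'kqnrar', columns: prefixes of 'kqnrr'):
     ε  k  q  n  r  r
  ε  0  1  2  3  4  5
  k  1  0  1  2  3  4
  q  2  1  0  1  2  3
  n  3  2  1  0  1  2
  r  4  3  2  1  0  1
  a  5  4  3  2  1  1
  r  6  5  4  3  2  1
The bottom-right entry gives D[6][5] = 1, so no sequence of fewer than 1 edit works. Backtracking through the table gives one optimal edit sequence (1 edit):
  kqnrar → kqnrr (del a @5)
Edit distance = 1.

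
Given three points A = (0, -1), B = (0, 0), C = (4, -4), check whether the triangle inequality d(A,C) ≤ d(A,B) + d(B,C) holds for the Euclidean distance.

d(A,B) = √(0² + 1²) = √1 = 1, d(B,C) = √(4² + 4²) = √32 ≈ 5.6569, d(A,C) = √(4² + 3²) = √25 = 5.
d(A,C) = 5 ≤ 1 + 5.6569 = 6.6569. Triangle inequality is satisfied.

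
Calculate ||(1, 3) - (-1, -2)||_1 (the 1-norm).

Σ|x_i - y_i| = |1 - (-1)| + |3 - (-2)| = 2 + 5 = 7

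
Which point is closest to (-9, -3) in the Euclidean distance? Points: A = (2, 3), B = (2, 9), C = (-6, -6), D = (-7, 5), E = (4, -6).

Distances: d(A) ≈ 12.53, d(B) ≈ 16.2788, d(C) ≈ 4.2426, d(D) ≈ 8.2462, d(E) ≈ 13.3417. Nearest: C = (-6, -6) with distance 4.2426.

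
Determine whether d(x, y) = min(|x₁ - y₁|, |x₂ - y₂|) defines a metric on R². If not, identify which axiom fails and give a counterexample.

No. d fails identity of indiscernibles: take x = (-3, 0) and y = (-3, 8). Then d(x,y) = min(|-3 - (-3)|, |0 - 8|) = min(0, 8) = 0, yet x ≠ y.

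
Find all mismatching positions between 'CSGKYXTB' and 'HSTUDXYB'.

Differing positions: 1, 3, 4, 5, 7. Hamming distance = 5.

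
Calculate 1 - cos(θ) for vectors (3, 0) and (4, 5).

With u = (3, 0), v = (4, 5):
u·v = 3·4 + 0·5 = 12 + 0 = 12.
|u| = √(3² + 0²) = √9, |v| = √(4² + 5²) = √41, so |u||v| = √(9·41) = √369.
cos θ = (u·v)/(|u||v|) = 12/√369 ≈ 0.6247
Cosine distance = 1 - cos θ ≈ 1 - 0.6247 = 0.3753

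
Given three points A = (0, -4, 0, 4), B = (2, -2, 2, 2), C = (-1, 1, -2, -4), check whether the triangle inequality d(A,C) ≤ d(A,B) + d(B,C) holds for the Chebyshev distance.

d(A,B) = max(2, 2, 2, 2) = 2, d(B,C) = max(3, 3, 4, 6) = 6, d(A,C) = max(1, 5, 2, 8) = 8.
d(A,C) = 8 ≤ 2 + 6 = 8. Triangle inequality is satisfied.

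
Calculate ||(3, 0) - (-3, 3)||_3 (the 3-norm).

(Σ|x_i - y_i|^3)^(1/3) = (|3 - (-3)|^3 + |0 - 3|^3)^(1/3)
= (6^3 + 3^3)^(1/3) = (216 + 27)^(1/3) = (243)^(1/3) ≈ 6.2403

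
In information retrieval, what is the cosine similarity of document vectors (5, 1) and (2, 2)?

With u = (5, 1), v = (2, 2):
u·v = 5·2 + 1·2 = 10 + 2 = 12.
|u| = √(5² + 1²) = √26, |v| = √(2² + 2²) = √8, so |u||v| = √(26·8) = √208.
cos θ = (u·v)/(|u||v|) = 12/√208 ≈ 0.8321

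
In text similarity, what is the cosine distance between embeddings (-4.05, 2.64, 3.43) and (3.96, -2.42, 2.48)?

With u = (-4.05, 2.64, 3.43), v = (3.96, -2.42, 2.48):
u·v = (-4.05)·3.96 + 2.64·(-2.42) + 3.43·2.48 = (-16.038) + (-6.3888) + 8.5064 = -13.9204.
|u| = √((-4.05)² + 2.64² + 3.43²) = √(16.4025 + 6.9696 + 11.7649) = √35.137, |v| = √(3.96² + (-2.42)² + 2.48²) = √(15.6816 + 5.8564 + 6.1504) = √27.6884.
cos θ = (u·v)/(|u||v|) = -13.9204/(√35.137·√27.6884) ≈ -0.4463
Cosine distance = 1 - cos θ ≈ 1 - (-0.4463) = 1.4463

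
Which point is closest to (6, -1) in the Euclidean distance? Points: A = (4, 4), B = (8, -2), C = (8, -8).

Distances: d(A) ≈ 5.3852, d(B) ≈ 2.2361, d(C) ≈ 7.2801. Nearest: B = (8, -2) with distance 2.2361.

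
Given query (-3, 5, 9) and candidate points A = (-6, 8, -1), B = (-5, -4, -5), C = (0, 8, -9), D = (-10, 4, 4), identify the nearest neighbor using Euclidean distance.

Distances: d(A) ≈ 10.8628, d(B) ≈ 16.7631, d(C) ≈ 18.4932, d(D) ≈ 8.6603. Nearest: D = (-10, 4, 4) with distance 8.6603.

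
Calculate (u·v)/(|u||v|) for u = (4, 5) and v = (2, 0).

With u = (4, 5), v = (2, 0):
u·v = 4·2 + 5·0 = 8 + 0 = 8.
|u| = √(4² + 5²) = √41, |v| = √(2² + 0²) = √4, so |u||v| = √(41·4) = √164.
cos θ = (u·v)/(|u||v|) = 8/√164 ≈ 0.6247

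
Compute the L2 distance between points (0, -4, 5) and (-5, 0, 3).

(Σ|x_i - y_i|^2)^(1/2) = (|0 - (-5)|^2 + |-4 - 0|^2 + |5 - 3|^2)^(1/2)
= (5^2 + 4^2 + 2^2)^(1/2) = (25 + 16 + 4)^(1/2) = (45)^(1/2) ≈ 6.7082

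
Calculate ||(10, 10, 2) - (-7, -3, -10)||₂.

√(Σ(x_i - y_i)²) = √((10 - (-7))² + (10 - (-3))² + (2 - (-10))²)
= √(17² + 13² + 12²) = √(289 + 169 + 144) = √602 ≈ 24.5357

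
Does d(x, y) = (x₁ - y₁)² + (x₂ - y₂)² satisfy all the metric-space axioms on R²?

No. The squared Euclidean distance fails the triangle inequality. Counterexample: x = (0, 0), y = (2, 5), z = (4, 10). d(x,z) = 4² + 10² = 116, but d(x,y) + d(y,z) = (2² + 5²) + (2² + 5²) = 29 + 29 = 58. Since 116 > 58, the triangle inequality is violated. (Note: √d, the ordinary Euclidean distance, IS a metric.)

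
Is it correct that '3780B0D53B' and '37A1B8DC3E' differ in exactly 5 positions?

Differing positions: 3, 4, 6, 8, 10. Hamming distance = 5, so the claim is true.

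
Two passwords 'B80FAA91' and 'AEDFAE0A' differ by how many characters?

Differing positions: 1, 2, 3, 6, 7, 8. Hamming distance = 6.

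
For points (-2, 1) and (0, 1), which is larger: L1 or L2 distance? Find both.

L1 = |-2 - 0| + |1 - 1| = 2 + 0 = 2
L2 = √(2² + 0²) = √4 = 2
L1 ≥ L2 always (equality iff movement is along one axis); L1 = L2 here (movement is along a single axis).
Ratio L1/L2 = 2/2 = 1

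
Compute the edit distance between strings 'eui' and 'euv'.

Let D[i][j] be the edit distance between the first i characters of 'eui' and the first j characters of 'euv', with D[i][0] = i, D[0][j] = j, and D[i][j] = D[i-1][j-1] if the characters match, else 1 + min(D[i-1][j], D[i][j-1], D[i-1][j-1]). Filling the table (rows: prefixes of 'eui', columns: prefixes of 'euv'):
     ε  e  u  v
  ε  0  1  2  3
  e  1  0  1  2
  u  2  1  0  1
  i  3  2  1  1
The bottom-right entry gives D[3][3] = 1, so no sequence of fewer than 1 edit works. Backtracking through the table gives one optimal edit sequence (1 edit):
  eui → euv (sub i→v @3)
Edit distance = 1.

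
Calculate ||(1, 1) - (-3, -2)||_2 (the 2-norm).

(Σ|x_i - y_i|^2)^(1/2) = (|1 - (-3)|^2 + |1 - (-2)|^2)^(1/2)
= (4^2 + 3^2)^(1/2) = (16 + 9)^(1/2) = (25)^(1/2) = 5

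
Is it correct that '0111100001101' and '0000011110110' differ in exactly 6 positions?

Differing positions: 2, 3, 4, 5, 6, 7, 8, 9, 10, 12, 13. Hamming distance = 11, so the claim that d_H = 6 is false.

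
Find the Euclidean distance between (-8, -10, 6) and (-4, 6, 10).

√(Σ(x_i - y_i)²) = √((-8 - (-4))² + (-10 - 6)² + (6 - 10)²)
= √((-4)² + (-16)² + (-4)²) = √(16 + 256 + 16) = √288 ≈ 16.9706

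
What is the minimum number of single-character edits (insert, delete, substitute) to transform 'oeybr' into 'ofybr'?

Let D[i][j] be the edit distance between the first i characters of 'oeybr' and the first j characters of 'ofybr', with D[i][0] = i, D[0][j] = j, and D[i][j] = D[i-1][j-1] if the characters match, else 1 + min(D[i-1][j], D[i][j-1], D[i-1][j-1]). Filling the table (rows: prefixes of 'oeybr', columns: prefixes of 'ofybr'):
     ε  o  f  y  b  r
  ε  0  1  2  3  4  5
  o  1  0  1  2  3  4
  e  2  1  1  2  3  4
  y  3  2  2  1  2  3
  b  4  3  3  2  1  2
  r  5  4  4  3  2  1
The bottom-right entry gives D[5][5] = 1, so no sequence of fewer than 1 edit works. Backtracking through the table gives one optimal edit sequence (1 edit):
  oeybr → ofybr (sub e→f @2)
Edit distance = 1.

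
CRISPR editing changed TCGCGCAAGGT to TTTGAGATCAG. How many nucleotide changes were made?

Differing positions: 2, 3, 4, 5, 6, 8, 9, 10, 11. Hamming distance = 9.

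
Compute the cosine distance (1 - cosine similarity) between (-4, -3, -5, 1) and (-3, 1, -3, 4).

With u = (-4, -3, -5, 1), v = (-3, 1, -3, 4):
u·v = (-4)·(-3) + (-3)·1 + (-5)·(-3) + 1·4 = 12 + (-3) + 15 + 4 = 28.
|u| = √((-4)² + (-3)² + (-5)² + 1²) = √51, |v| = √((-3)² + 1² + (-3)² + 4²) = √35, so |u||v| = √(51·35) = √1785.
cos θ = (u·v)/(|u||v|) = 28/√1785 ≈ 0.6627
Cosine distance = 1 - cos θ ≈ 1 - 0.6627 = 0.3373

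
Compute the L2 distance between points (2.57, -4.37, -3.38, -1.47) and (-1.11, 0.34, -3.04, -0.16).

(Σ|x_i - y_i|^2)^(1/2) = (|2.57 - (-1.11)|^2 + |-4.37 - 0.34|^2 + |-3.38 - (-3.04)|^2 + |-1.47 - (-0.16)|^2)^(1/2)
= (3.68^2 + 4.71^2 + 0.34^2 + 1.31^2)^(1/2) = (13.5424 + 22.1841 + 0.1156 + 1.7161)^(1/2) = (37.5582)^(1/2) ≈ 6.1285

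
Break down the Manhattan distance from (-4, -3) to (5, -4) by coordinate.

Σ|x_i - y_i| = |-4 - 5| + |-3 - (-4)| = 9 + 1 = 10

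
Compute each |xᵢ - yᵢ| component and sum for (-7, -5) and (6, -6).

Σ|x_i - y_i| = |-7 - 6| + |-5 - (-6)| = 13 + 1 = 14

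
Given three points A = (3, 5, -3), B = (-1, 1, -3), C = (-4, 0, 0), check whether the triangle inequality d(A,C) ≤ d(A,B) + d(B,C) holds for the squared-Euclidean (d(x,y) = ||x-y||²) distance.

d(A,B) = 4² + 4² + 0² = 32, d(B,C) = 3² + 1² + 3² = 19, d(A,C) = 7² + 5² + 3² = 83.
d(A,C) = 83 > 32 + 19 = 51. Triangle inequality is VIOLATED. (Squared-Euclidean is not a metric — this is a counterexample.)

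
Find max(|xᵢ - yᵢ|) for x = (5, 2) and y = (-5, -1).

max(|x_i - y_i|) = max(|5 - (-5)|, |2 - (-1)|) = max(10, 3) = 10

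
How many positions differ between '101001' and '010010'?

Differing positions: 1, 2, 3, 5, 6. Hamming distance = 5.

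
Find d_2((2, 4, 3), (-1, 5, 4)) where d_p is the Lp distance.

(Σ|x_i - y_i|^2)^(1/2) = (|2 - (-1)|^2 + |4 - 5|^2 + |3 - 4|^2)^(1/2)
= (3^2 + 1^2 + 1^2)^(1/2) = (9 + 1 + 1)^(1/2) = (11)^(1/2) ≈ 3.3166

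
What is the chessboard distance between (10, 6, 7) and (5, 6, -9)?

max(|x_i - y_i|) = max(|10 - 5|, |6 - 6|, |7 - (-9)|) = max(5, 0, 16) = 16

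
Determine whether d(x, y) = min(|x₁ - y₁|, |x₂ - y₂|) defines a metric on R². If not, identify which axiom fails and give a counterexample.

No. d fails identity of indiscernibles: take x = (-4, 0) and y = (-4, 4). Then d(x,y) = min(|-4 - (-4)|, |0 - 4|) = min(0, 4) = 0, yet x ≠ y.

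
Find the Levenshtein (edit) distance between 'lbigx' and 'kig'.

Let D[i][j] be the edit distance between the first i characters of 'lbigx' and the first j characters of 'kig', with D[i][0] = i, D[0][j] = j, and D[i][j] = D[i-1][j-1] if the characters match, else 1 + min(D[i-1][j], D[i][j-1], D[i-1][j-1]). Filling the table (rows: prefixes of 'lbigx', columns: prefixes of 'kig'):
     ε  k  i  g
  ε  0  1  2  3
  l  1  1  2  3
  b  2  2  2  3
  i  3  3  2  3
  g  4  4  3  2
  x  5  5  4  3
The bottom-right entry gives D[5][3] = 3, so no sequence of fewer than 3 edits works. Backtracking through the table gives one optimal edit sequence (3 edits):
  lbigx → bigx (del l @1)
  bigx → kigx (sub b→k @1)
  kigx → kig (del x @4)
Edit distance = 3.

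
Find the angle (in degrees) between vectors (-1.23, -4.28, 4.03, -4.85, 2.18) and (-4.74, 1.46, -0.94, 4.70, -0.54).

With u = (-1.23, -4.28, 4.03, -4.85, 2.18), v = (-4.74, 1.46, -0.94, 4.70, -0.54):
u·v = (-1.23)·(-4.74) + (-4.28)·1.46 + 4.03·(-0.94) + (-4.85)·4.7 + 2.18·(-0.54) = 5.8302 + (-6.2488) + (-3.7882) + (-22.795) + (-1.1772) = -28.179.
|u| = √((-1.23)² + (-4.28)² + 4.03² + (-4.85)² + 2.18²) = √(1.5129 + 18.3184 + 16.2409 + 23.5225 + 4.7524) = √64.3471, |v| = √((-4.74)² + 1.46² + (-0.94)² + 4.7² + (-0.54)²) = √(22.4676 + 2.1316 + 0.8836 + 22.09 + 0.2916) = √47.8644.
cos θ = (u·v)/(|u||v|) = -28.179/(√64.3471·√47.8644) ≈ -0.507756
θ = arccos(-0.507756) ≈ 120.51°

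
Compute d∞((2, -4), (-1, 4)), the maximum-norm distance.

max(|x_i - y_i|) = max(|2 - (-1)|, |-4 - 4|) = max(3, 8) = 8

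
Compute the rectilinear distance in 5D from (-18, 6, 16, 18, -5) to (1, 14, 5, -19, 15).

Σ|x_i - y_i| = |-18 - 1| + |6 - 14| + |16 - 5| + |18 - (-19)| + |-5 - 15| = 19 + 8 + 11 + 37 + 20 = 95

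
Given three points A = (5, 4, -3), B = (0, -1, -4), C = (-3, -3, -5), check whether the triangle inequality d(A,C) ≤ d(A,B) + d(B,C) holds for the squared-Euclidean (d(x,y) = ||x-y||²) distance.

d(A,B) = 5² + 5² + 1² = 51, d(B,C) = 3² + 2² + 1² = 14, d(A,C) = 8² + 7² + 2² = 117.
d(A,C) = 117 > 51 + 14 = 65. Triangle inequality is VIOLATED. (Squared-Euclidean is not a metric — this is a counterexample.)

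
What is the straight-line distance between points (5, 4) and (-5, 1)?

√(Σ(x_i - y_i)²) = √((5 - (-5))² + (4 - 1)²)
= √(10² + 3²) = √(100 + 9) = √109 ≈ 10.4403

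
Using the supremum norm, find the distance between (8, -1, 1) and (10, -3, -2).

max(|x_i - y_i|) = max(|8 - 10|, |-1 - (-3)|, |1 - (-2)|) = max(2, 2, 3) = 3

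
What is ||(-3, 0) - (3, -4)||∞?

max(|x_i - y_i|) = max(|-3 - 3|, |0 - (-4)|) = max(6, 4) = 6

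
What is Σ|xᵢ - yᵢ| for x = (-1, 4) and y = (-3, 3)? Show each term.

Σ|x_i - y_i| = |-1 - (-3)| + |4 - 3| = 2 + 1 = 3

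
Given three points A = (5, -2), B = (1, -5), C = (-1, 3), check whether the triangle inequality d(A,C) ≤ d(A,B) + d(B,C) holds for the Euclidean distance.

d(A,B) = √(4² + 3²) = √25 = 5, d(B,C) = √(2² + 8²) = √68 ≈ 8.2462, d(A,C) = √(6² + 5²) = √61 ≈ 7.8102.
d(A,C) ≈ 7.8102 ≤ 5 + 8.2462 = 13.2462. Triangle inequality is satisfied.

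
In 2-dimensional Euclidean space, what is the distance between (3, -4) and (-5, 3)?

√(Σ(x_i - y_i)²) = √((3 - (-5))² + (-4 - 3)²)
= √(8² + (-7)²) = √(64 + 49) = √113 ≈ 10.6301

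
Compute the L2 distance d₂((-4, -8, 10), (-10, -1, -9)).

√(Σ(x_i - y_i)²) = √((-4 - (-10))² + (-8 - (-1))² + (10 - (-9))²)
= √(6² + (-7)² + 19²) = √(36 + 49 + 361) = √446 ≈ 21.1187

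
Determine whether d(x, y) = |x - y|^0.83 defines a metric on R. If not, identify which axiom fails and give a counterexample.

Yes. With 0 < p = 0.83 ≤ 1, d(x,y) = |x-y|^0.83 is a metric on R. Non-negativity and symmetry are immediate; |x-y|^0.83 = 0 ⟺ |x-y| = 0 ⟺ x = y. For the triangle inequality, the function t ↦ t^0.83 is subadditive on [0,∞) when p ≤ 1, so |x-z|^0.83 ≤ (|x-y| + |y-z|)^0.83 ≤ |x-y|^0.83 + |y-z|^0.83.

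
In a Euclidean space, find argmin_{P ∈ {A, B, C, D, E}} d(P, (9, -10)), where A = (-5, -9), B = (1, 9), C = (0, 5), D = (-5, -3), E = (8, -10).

Distances: d(A) ≈ 14.0357, d(B) ≈ 20.6155, d(C) ≈ 17.4929, d(D) ≈ 15.6525, d(E) = 1. Nearest: E = (8, -10) with distance 1.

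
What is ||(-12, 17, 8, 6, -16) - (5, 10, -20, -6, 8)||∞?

max(|x_i - y_i|) = max(|-12 - 5|, |17 - 10|, |8 - (-20)|, |6 - (-6)|, |-16 - 8|) = max(17, 7, 28, 12, 24) = 28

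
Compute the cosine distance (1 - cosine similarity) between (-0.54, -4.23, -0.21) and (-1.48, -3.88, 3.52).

With u = (-0.54, -4.23, -0.21), v = (-1.48, -3.88, 3.52):
u·v = (-0.54)·(-1.48) + (-4.23)·(-3.88) + (-0.21)·3.52 = 0.7992 + 16.4124 + (-0.7392) = 16.4724.
|u| = √((-0.54)² + (-4.23)² + (-0.21)²) = √(0.2916 + 17.8929 + 0.0441) = √18.2286, |v| = √((-1.48)² + (-3.88)² + 3.52²) = √(2.1904 + 15.0544 + 12.3904) = √29.6352.
cos θ = (u·v)/(|u||v|) = 16.4724/(√18.2286·√29.6352) ≈ 0.7087
Cosine distance = 1 - cos θ ≈ 1 - 0.7087 = 0.2913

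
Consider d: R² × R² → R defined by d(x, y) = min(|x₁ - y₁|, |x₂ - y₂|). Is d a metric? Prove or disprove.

No. d fails identity of indiscernibles: take x = (3, 0) and y = (3, 1). Then d(x,y) = min(|3 - 3|, |0 - 1|) = min(0, 1) = 0, yet x ≠ y.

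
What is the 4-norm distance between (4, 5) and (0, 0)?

(Σ|x_i - y_i|^4)^(1/4) = (|4 - 0|^4 + |5 - 0|^4)^(1/4)
= (4^4 + 5^4)^(1/4) = (256 + 625)^(1/4) = (881)^(1/4) ≈ 5.4481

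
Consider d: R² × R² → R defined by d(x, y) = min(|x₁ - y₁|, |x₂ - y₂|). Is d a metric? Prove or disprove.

No. d fails identity of indiscernibles: take x = (0, 0) and y = (0, 5). Then d(x,y) = min(|0 - 0|, |0 - 5|) = min(0, 5) = 0, yet x ≠ y.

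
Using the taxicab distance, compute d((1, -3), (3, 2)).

Σ|x_i - y_i| = |1 - 3| + |-3 - 2| = 2 + 5 = 7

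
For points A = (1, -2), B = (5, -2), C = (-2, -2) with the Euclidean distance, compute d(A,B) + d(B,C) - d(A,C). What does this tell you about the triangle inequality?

d(A,B) = √(4² + 0²) = √16 = 4, d(B,C) = √(7² + 0²) = √49 = 7, d(A,C) = √(3² + 0²) = √9 = 3.
d(A,B) + d(B,C) - d(A,C) = 4 + 7 - 3 = 11 - 3 = 8. This is ≥ 0, so the triangle inequality holds for these points.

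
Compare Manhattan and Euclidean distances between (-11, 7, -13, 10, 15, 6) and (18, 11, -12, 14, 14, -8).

L1 = |-11 - 18| + |7 - 11| + |-13 - (-12)| + |10 - 14| + |15 - 14| + |6 - (-8)| = 29 + 4 + 1 + 4 + 1 + 14 = 53
L2 = √(29² + 4² + 1² + 4² + 1² + 14²) = √1071 ≈ 32.7261
L1 ≥ L2 always (equality iff movement is along one axis); L1 > L2 here.
Ratio L1/L2 = 53/√1071 ≈ 1.6195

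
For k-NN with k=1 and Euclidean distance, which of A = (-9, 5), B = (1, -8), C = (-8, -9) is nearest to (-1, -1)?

Distances: d(A) = 10, d(B) ≈ 7.2801, d(C) ≈ 10.6301. Nearest: B = (1, -8) with distance 7.2801.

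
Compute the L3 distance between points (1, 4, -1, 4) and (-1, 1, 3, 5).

(Σ|x_i - y_i|^3)^(1/3) = (|1 - (-1)|^3 + |4 - 1|^3 + |-1 - 3|^3 + |4 - 5|^3)^(1/3)
= (2^3 + 3^3 + 4^3 + 1^3)^(1/3) = (8 + 27 + 64 + 1)^(1/3) = (100)^(1/3) ≈ 4.6416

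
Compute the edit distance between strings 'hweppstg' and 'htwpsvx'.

Let D[i][j] be the edit distance between the first i characters of 'hweppstg' and the first j characters of 'htwpsvx', with D[i][0] = i, D[0][j] = j, and D[i][j] = D[i-1][j-1] if the characters match, else 1 + min(D[i-1][j], D[i][j-1], D[i-1][j-1]). Filling the table (rows: prefixes of 'hweppstg', columns: prefixes of 'htwpsvx'):
     ε  h  t  w  p  s  v  x
  ε  0  1  2  3  4  5  6  7
  h  1  0  1  2  3  4  5  6
  w  2  1  1  1  2  3  4  5
  e  3  2  2  2  2  3  4  5
  p  4  3  3  3  2  3  4  5
  p  5  4  4  4  3  3  4  5
  s  6  5  5  5  4  3  4  5
  t  7  6  5  6  5  4  4  5
  g  8  7  6  6  6  5  5  5
The bottom-right entry gives D[8][7] = 5, so no sequence of fewer than 5 edits works. Backtracking through the table gives one optimal edit sequence (5 edits):
  hweppstg → heppstg (del w @2)
  heppstg → htppstg (sub e→t @2)
  htppstg → htwpstg (sub p→w @3)
  htwpstg → htwpsvg (sub t→v @6)
  htwpsvg → htwpsvx (sub g→x @7)
Edit distance = 5.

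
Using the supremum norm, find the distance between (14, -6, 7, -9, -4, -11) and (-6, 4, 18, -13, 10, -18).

max(|x_i - y_i|) = max(|14 - (-6)|, |-6 - 4|, |7 - 18|, |-9 - (-13)|, |-4 - 10|, |-11 - (-18)|) = max(20, 10, 11, 4, 14, 7) = 20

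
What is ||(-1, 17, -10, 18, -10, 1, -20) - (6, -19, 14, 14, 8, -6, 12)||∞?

max(|x_i - y_i|) = max(|-1 - 6|, |17 - (-19)|, |-10 - 14|, |18 - 14|, |-10 - 8|, |1 - (-6)|, |-20 - 12|) = max(7, 36, 24, 4, 18, 7, 32) = 36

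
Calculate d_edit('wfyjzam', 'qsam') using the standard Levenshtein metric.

Let D[i][j] be the edit distance between the first i characters of 'wfyjzam' and the first j characters of 'qsam', with D[i][0] = i, D[0][j] = j, and D[i][j] = D[i-1][j-1] if the characters match, else 1 + min(D[i-1][j], D[i][j-1], D[i-1][j-1]). Filling the table (rows: prefixes of 'wfyjzam', columns: prefixes of 'qsam'):
     ε  q  s  a  m
  ε  0  1  2  3  4
  w  1  1  2  3  4
  f  2  2  2  3  4
  y  3  3  3  3  4
  j  4  4  4  4  4
  z  5  5  5  5  5
  a  6  6  6  5  6
  m  7  7  7  6  5
The bottom-right entry gives D[7][4] = 5, so no sequence of fewer than 5 edits works. Backtracking through the table gives one optimal edit sequence (5 edits):
  wfyjzam → fyjzam (del w @1)
  fyjzam → yjzam (del f @1)
  yjzam → jzam (del y @1)
  jzam → qzam (sub j→q @1)
  qzam → qsam (sub z→s @2)
Edit distance = 5.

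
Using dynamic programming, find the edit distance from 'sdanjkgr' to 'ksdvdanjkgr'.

Let D[i][j] be the edit distance between the first i characters of 'sdanjkgr' and the first j characters of 'ksdvdanjkgr', with D[i][0] = i, D[0][j] = j, and D[i][j] = D[i-1][j-1] if the characters match, else 1 + min(D[i-1][j], D[i][j-1], D[i-1][j-1]). Filling the table (rows: prefixes of 'sdanjkgr', columns: prefixes of 'ksdvdanjkgr'):
     ε  k  s  d  v  d  a  n  j  k  g  r
  ε  0  1  2  3  4  5  6  7  8  9 10 11
  s  1  1  1  2  3  4  5  6  7  8  9 10
  d  2  2  2  1  2  3  4  5  6  7  8  9
  a  3  3  3  2  2  3  3  4  5  6  7  8
  n  4  4  4  3  3  3  4  3  4  5  6  7
  j  5  5  5  4  4  4  4  4  3  4  5  6
  k  6  5  6  5  5  5  5  5  4  3  4  5
  g  7  6  6  6  6  6  6  6  5  4  3  4
  r  8  7  7  7  7  7  7  7  6  5  4  3
The bottom-right entry gives D[8][11] = 3, so no sequence of fewer than 3 edits works. Backtracking through the table gives one optimal edit sequence (3 edits):
  sdanjkgr → ksdanjkgr (ins k @1)
  ksdanjkgr → ksddanjkgr (ins d @3)
  ksddanjkgr → ksdvdanjkgr (ins v @4)
Edit distance = 3.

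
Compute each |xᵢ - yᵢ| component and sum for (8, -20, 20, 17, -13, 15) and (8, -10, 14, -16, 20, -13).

Σ|x_i - y_i| = |8 - 8| + |-20 - (-10)| + |20 - 14| + |17 - (-16)| + |-13 - 20| + |15 - (-13)| = 0 + 10 + 6 + 33 + 33 + 28 = 110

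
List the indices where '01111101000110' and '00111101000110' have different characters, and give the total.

Differing positions: 2. Hamming distance = 1.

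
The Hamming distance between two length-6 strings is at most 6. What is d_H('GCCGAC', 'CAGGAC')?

Differing positions: 1, 2, 3. Hamming distance = 3. The maximum possible Hamming distance for length-6 strings is 6, so d_H/6 = 3/6 = 0.5.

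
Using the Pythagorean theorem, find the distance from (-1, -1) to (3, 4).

√(Σ(x_i - y_i)²) = √((-1 - 3)² + (-1 - 4)²)
= √((-4)² + (-5)²) = √(16 + 25) = √41 ≈ 6.4031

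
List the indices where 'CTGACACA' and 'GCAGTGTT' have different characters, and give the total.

Differing positions: 1, 2, 3, 4, 5, 6, 7, 8. Hamming distance = 8.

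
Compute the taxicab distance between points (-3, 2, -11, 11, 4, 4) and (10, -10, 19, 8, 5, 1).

Σ|x_i - y_i| = |-3 - 10| + |2 - (-10)| + |-11 - 19| + |11 - 8| + |4 - 5| + |4 - 1| = 13 + 12 + 30 + 3 + 1 + 3 = 62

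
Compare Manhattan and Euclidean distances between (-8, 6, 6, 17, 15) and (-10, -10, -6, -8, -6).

L1 = |-8 - (-10)| + |6 - (-10)| + |6 - (-6)| + |17 - (-8)| + |15 - (-6)| = 2 + 16 + 12 + 25 + 21 = 76
L2 = √(2² + 16² + 12² + 25² + 21²) = √1470 ≈ 38.3406
L1 ≥ L2 always (equality iff movement is along one axis); L1 > L2 here.
Ratio L1/L2 = 76/√1470 ≈ 1.9822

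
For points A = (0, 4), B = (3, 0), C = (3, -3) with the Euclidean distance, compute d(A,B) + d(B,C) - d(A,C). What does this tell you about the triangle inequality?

d(A,B) = √(3² + 4²) = √25 = 5, d(B,C) = √(0² + 3²) = √9 = 3, d(A,C) = √(3² + 7²) = √58 ≈ 7.6158.
d(A,B) + d(B,C) - d(A,C) = 5 + 3 - 7.6158 = 8 - 7.6158 = 0.3842 (to 4 decimal places). This is ≥ 0, so the triangle inequality holds for these points.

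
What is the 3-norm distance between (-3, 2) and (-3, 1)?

(Σ|x_i - y_i|^3)^(1/3) = (|-3 - (-3)|^3 + |2 - 1|^3)^(1/3)
= (0^3 + 1^3)^(1/3) = (0 + 1)^(1/3) = (1)^(1/3) = 1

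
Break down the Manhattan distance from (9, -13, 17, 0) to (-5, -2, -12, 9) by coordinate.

Σ|x_i - y_i| = |9 - (-5)| + |-13 - (-2)| + |17 - (-12)| + |0 - 9| = 14 + 11 + 29 + 9 = 63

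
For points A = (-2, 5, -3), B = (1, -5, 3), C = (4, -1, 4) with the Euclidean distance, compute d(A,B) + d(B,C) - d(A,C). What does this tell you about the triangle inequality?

d(A,B) = √(3² + 10² + 6²) = √145 ≈ 12.0416, d(B,C) = √(3² + 4² + 1²) = √26 ≈ 5.099, d(A,C) = √(6² + 6² + 7²) = √121 = 11.
d(A,B) + d(B,C) - d(A,C) = 12.0416 + 5.099 - 11 = 17.1406 - 11 = 6.1406 (to 4 decimal places). This is ≥ 0, so the triangle inequality holds for these points.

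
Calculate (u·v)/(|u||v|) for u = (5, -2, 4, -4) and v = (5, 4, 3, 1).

With u = (5, -2, 4, -4), v = (5, 4, 3, 1):
u·v = 5·5 + (-2)·4 + 4·3 + (-4)·1 = 25 + (-8) + 12 + (-4) = 25.
|u| = √(5² + (-2)² + 4² + (-4)²) = √61, |v| = √(5² + 4² + 3² + 1²) = √51, so |u||v| = √(61·51) = √3111.
cos θ = (u·v)/(|u||v|) = 25/√3111 ≈ 0.4482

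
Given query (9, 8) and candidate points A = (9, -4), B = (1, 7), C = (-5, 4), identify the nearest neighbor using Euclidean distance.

Distances: d(A) = 12, d(B) ≈ 8.0623, d(C) ≈ 14.5602. Nearest: B = (1, 7) with distance 8.0623.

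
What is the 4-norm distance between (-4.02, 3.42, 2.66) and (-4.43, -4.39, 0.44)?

(Σ|x_i - y_i|^4)^(1/4) = (|-4.02 - (-4.43)|^4 + |3.42 - (-4.39)|^4 + |2.66 - 0.44|^4)^(1/4)
= (0.41^4 + 7.81^4 + 2.22^4)^(1/4) ≈ (0.0283 + 3720.5242 + 24.2891)^(1/4) = (3744.8416)^(1/4) ≈ 7.8227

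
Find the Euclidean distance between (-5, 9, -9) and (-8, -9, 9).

√(Σ(x_i - y_i)²) = √((-5 - (-8))² + (9 - (-9))² + (-9 - 9)²)
= √(3² + 18² + (-18)²) = √(9 + 324 + 324) = √657 ≈ 25.632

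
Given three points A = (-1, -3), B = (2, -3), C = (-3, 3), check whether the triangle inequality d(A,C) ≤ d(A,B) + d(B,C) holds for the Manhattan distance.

d(A,B) = 3 + 0 = 3, d(B,C) = 5 + 6 = 11, d(A,C) = 2 + 6 = 8.
d(A,C) = 8 ≤ 3 + 11 = 14. Triangle inequality is satisfied.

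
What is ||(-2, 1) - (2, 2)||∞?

max(|x_i - y_i|) = max(|-2 - 2|, |1 - 2|) = max(4, 1) = 4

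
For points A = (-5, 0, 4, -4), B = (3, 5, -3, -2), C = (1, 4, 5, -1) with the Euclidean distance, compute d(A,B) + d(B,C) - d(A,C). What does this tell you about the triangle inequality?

d(A,B) = √(8² + 5² + 7² + 2²) = √142 ≈ 11.9164, d(B,C) = √(2² + 1² + 8² + 1²) = √70 ≈ 8.3666, d(A,C) = √(6² + 4² + 1² + 3²) = √62 ≈ 7.874.
d(A,B) + d(B,C) - d(A,C) = 11.9164 + 8.3666 - 7.874 = 20.283 - 7.874 = 12.409 (to 4 decimal places). This is ≥ 0, so the triangle inequality holds for these points.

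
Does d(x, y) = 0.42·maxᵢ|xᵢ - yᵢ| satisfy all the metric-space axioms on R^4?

Yes. The L∞ (Chebyshev) norm induces a metric on R^4, and multiplying a metric by a positive constant 0.42 > 0 preserves all four axioms: non-negativity (0.42·||x-y|| ≥ 0), identity (0.42·||x-y|| = 0 ⟺ ||x-y|| = 0 ⟺ x = y), symmetry (||x-y|| = ||y-x||), and the triangle inequality (0.42·||x-z|| ≤ 0.42·||x-y|| + 0.42·||y-z||). So d is a metric.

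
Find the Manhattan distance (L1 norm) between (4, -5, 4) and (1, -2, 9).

Σ|x_i - y_i| = |4 - 1| + |-5 - (-2)| + |4 - 9| = 3 + 3 + 5 = 11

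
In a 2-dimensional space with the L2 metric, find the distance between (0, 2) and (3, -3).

(Σ|x_i - y_i|^2)^(1/2) = (|0 - 3|^2 + |2 - (-3)|^2)^(1/2)
= (3^2 + 5^2)^(1/2) = (9 + 25)^(1/2) = (34)^(1/2) ≈ 5.831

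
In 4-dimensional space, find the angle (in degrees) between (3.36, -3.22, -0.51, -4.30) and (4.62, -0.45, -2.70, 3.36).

With u = (3.36, -3.22, -0.51, -4.30), v = (4.62, -0.45, -2.70, 3.36):
u·v = 3.36·4.62 + (-3.22)·(-0.45) + (-0.51)·(-2.7) + (-4.3)·3.36 = 15.5232 + 1.449 + 1.377 + (-14.448) = 3.9012.
|u| = √(3.36² + (-3.22)² + (-0.51)² + (-4.3)²) = √(11.2896 + 10.3684 + 0.2601 + 18.49) = √40.4081, |v| = √(4.62² + (-0.45)² + (-2.7)² + 3.36²) = √(21.3444 + 0.2025 + 7.29 + 11.2896) = √40.1265.
cos θ = (u·v)/(|u||v|) = 3.9012/(√40.4081·√40.1265) ≈ 0.096883
θ = arccos(0.096883) ≈ 84.44°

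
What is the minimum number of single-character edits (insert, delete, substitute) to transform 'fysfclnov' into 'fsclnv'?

Let D[i][j] be the edit distance between the first i characters of 'fysfclnov' and the first j characters of 'fsclnv', with D[i][0] = i, D[0][j] = j, and D[i][j] = D[i-1][j-1] if the characters match, else 1 + min(D[i-1][j], D[i][j-1], D[i-1][j-1]). Filling the table (rows: prefixes of 'fysfclnov', columns: prefixes of 'fsclnv'):
     ε  f  s  c  l  n  v
  ε  0  1  2  3  4  5  6
  f  1  0  1  2  3  4  5
  y  2  1  1  2  3  4  5
  s  3  2  1  2  3  4  5
  f  4  3  2  2  3  4  5
  c  5  4  3  2  3  4  5
  l  6  5  4  3  2  3  4
  n  7  6  5  4  3  2  3
  o  8  7  6  5  4  3  3
  v  9  8  7  6  5  4  3
The bottom-right entry gives D[9][6] = 3, so no sequence of fewer than 3 edits works. Backtracking through the table gives one optimal edit sequence (3 edits):
  fysfclnov → fsfclnov (del y @2)
  fsfclnov → fsclnov (del f @3)
  fsclnov → fsclnv (del o @6)
Edit distance = 3.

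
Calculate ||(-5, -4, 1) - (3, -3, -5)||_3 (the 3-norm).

(Σ|x_i - y_i|^3)^(1/3) = (|-5 - 3|^3 + |-4 - (-3)|^3 + |1 - (-5)|^3)^(1/3)
= (8^3 + 1^3 + 6^3)^(1/3) = (512 + 1 + 216)^(1/3) = (729)^(1/3) = 9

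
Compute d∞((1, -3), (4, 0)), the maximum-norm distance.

max(|x_i - y_i|) = max(|1 - 4|, |-3 - 0|) = max(3, 3) = 3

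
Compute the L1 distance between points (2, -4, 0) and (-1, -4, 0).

Σ|x_i - y_i| = |2 - (-1)| + |-4 - (-4)| + |0 - 0| = 3 + 0 + 0 = 3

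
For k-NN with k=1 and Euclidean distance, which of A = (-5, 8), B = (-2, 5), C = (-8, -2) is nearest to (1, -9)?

Distances: d(A) ≈ 18.0278, d(B) ≈ 14.3178, d(C) ≈ 11.4018. Nearest: C = (-8, -2) with distance 11.4018.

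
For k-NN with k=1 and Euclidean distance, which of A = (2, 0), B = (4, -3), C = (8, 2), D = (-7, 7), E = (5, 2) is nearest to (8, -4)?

Distances: d(A) ≈ 7.2111, d(B) ≈ 4.1231, d(C) = 6, d(D) ≈ 18.6011, d(E) ≈ 6.7082. Nearest: B = (4, -3) with distance 4.1231.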